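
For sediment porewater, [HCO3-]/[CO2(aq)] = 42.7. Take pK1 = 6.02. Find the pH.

From K1 = [H⁺][HCO3-]/[CO2(aq)]:  pH = pK1 + log₁₀([HCO3-]/[CO2(aq)])
log₁₀(42.7) = +1.630
pH = 6.02 + (+1.630) = 7.65

pH = 7.65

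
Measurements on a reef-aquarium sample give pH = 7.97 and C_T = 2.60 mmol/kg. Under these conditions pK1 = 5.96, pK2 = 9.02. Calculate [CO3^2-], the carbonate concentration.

α₂ = 1 / (1 + [H⁺]/K2 + [H⁺]²/(K1K2)) = 1 / (1 + 10^+1.05 + 10^-0.96)
   = 1 / (1 + 11.220 + 0.10965) = 1/12.330 = 0.08110
[CO3²⁻] = α₂ × DIC = 0.08110 × 2.60 = 0.211 mmol/kg

[CO3²⁻] = 0.211 mmol/kg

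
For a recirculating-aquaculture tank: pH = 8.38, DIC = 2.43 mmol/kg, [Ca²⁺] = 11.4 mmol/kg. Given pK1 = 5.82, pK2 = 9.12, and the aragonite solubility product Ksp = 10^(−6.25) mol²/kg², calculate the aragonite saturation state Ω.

α₂ = 1 / (1 + [H⁺]/K2 + [H⁺]²/(K1K2)) = 1 / (1 + 10^+0.74 + 10^-1.82)
   = 1 / (1 + 5.4954 + 0.015136) = 1/6.5105 = 0.1536
[CO3²⁻] = α₂ × DIC = 0.1536 × 2.43 = 0.3732 mmol/kg
Ksp = 10^(−6.25) = 5.623×10^-7
Ω = [Ca²⁺][CO3²⁻]/Ksp = (11.4×10^-3)(3.732×10^-4) / 5.623×10^-7 = 7.57

Ω = 7.57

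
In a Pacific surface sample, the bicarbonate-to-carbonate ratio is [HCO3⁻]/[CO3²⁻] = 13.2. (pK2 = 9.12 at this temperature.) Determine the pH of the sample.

From K2 = [H⁺][CO3²⁻]/[HCO3⁻]:  pH = pK2 − log₁₀([HCO3⁻]/[CO3²⁻])
log₁₀(13.2) = +1.121
pH = 9.12 − (+1.121) = 8.00

pH = 8.00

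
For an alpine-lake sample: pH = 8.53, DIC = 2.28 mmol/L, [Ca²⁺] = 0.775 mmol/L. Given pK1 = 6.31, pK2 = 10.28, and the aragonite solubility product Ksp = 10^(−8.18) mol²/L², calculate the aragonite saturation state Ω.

Ω = 4.65

α₂ = 1 / (1 + [H⁺]/K2 + [H⁺]²/(K1K2)) = 1 / (1 + 10^+1.75 + 10^-0.47)
   = 1 / (1 + 56.234 + 0.33884) = 1/57.573 = 0.01737
[CO3²⁻] = α₂ × DIC = 0.01737 × 2.28 = 0.03960 mmol/L
Ksp = 10^(−8.18) = 6.607×10^-9
Ω = [Ca²⁺][CO3²⁻]/Ksp = (0.775×10^-3)(3.960×10^-5) / 6.607×10^-9 = 4.65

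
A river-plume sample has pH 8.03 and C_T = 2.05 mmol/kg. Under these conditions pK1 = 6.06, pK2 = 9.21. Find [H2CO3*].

[CO2*] = 0.0204 mmol/kg

α₀ = 1 / (1 + K1/[H⁺] + K1K2/[H⁺]²) = 1 / (1 + 10^+1.97 + 10^+0.79)
   = 1 / (1 + 93.325 + 6.1660) = 1/100.49 = 0.009951
[CO2*] = α₀ × DIC = 0.009951 × 2.05 = 0.0204 mmol/kg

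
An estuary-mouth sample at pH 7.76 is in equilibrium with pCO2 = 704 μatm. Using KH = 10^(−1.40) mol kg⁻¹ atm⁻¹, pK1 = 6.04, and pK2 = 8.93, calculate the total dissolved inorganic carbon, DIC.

[CO2*] = KH · pCO2 = 10^(−1.40) × 704×10^-6 = 2.803×10^-5 mol/kg
α₀ = 1/(1 + K1/[H⁺] + K1K2/[H⁺]²) = 1/(1 + 10^+1.72 + 10^+0.55) = 0.01753
DIC = [CO2*]/α₀ = 2.803×10^-5 / 0.01753 = 1.60 mmol/kg

DIC = 1.60 mmol/kg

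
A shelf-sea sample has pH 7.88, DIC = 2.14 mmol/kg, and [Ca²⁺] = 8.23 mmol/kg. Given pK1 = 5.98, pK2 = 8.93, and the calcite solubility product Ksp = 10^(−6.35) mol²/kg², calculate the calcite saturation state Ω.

α₂ = 1 / (1 + [H⁺]/K2 + [H⁺]²/(K1K2)) = 1 / (1 + 10^+1.05 + 10^-0.85)
   = 1 / (1 + 11.220 + 0.14125) = 1/12.361 = 0.08090
[CO3²⁻] = α₂ × DIC = 0.08090 × 2.14 = 0.1731 mmol/kg
Ksp = 10^(−6.35) = 4.467×10^-7
Ω = [Ca²⁺][CO3²⁻]/Ksp = (8.23×10^-3)(1.731×10^-4) / 4.467×10^-7 = 3.19

Ω = 3.19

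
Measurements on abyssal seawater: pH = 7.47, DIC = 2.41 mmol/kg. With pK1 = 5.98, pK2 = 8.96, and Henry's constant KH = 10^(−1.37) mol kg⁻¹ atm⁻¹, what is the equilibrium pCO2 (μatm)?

pCO2 = 1720 μatm

α₀ = 1 / (1 + K1/[H⁺] + K1K2/[H⁺]²) = 1 / (1 + 10^+1.49 + 10^-0.00)
   = 1 / (1 + 30.903 + 1.0000) = 1/32.903 = 0.03039
[CO2*] = α₀ × DIC = 0.03039 × 2.41 = 0.07325 mmol/kg
pCO2 = [CO2*]/KH = 7.325×10^-5 / 4.266×10^-2 = 1720 μatm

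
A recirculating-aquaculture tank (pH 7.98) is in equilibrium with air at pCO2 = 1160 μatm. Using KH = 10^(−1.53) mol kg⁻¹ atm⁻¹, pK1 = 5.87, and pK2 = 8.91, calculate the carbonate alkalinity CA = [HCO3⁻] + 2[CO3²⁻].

CA = 5.45 mmol/kg

[CO2*] = KH · pCO2 = 10^(−1.53) × 1160×10^-6 = 3.423×10^-5 mol/kg
α₀ = 1/(1 + K1/[H⁺] + K1K2/[H⁺]²) = 1/(1 + 10^+2.11 + 10^+1.18) = 0.006898
DIC = [CO2*]/α₀ = 3.423×10^-5 / 0.006898 = 4.963 mmol/kg
CA = (α₁ + 2α₂)·DIC = (0.8887 + 2×0.1044) × 4.963 = 5.45 mmol/kg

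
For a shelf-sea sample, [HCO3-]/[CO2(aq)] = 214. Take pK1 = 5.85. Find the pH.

pH = 8.18

From K1 = [H⁺][HCO3-]/[CO2(aq)]:  pH = pK1 + log₁₀([HCO3-]/[CO2(aq)])
log₁₀(214) = +2.330
pH = 5.85 + (+2.330) = 8.18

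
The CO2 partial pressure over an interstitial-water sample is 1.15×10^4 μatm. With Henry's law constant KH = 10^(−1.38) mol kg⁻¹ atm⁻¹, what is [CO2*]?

[CO2*] = 479 μmol/kg

KH = 10^(−1.38) = 4.169×10^-2 mol kg⁻¹ atm⁻¹
[CO2*] = KH · pCO2 = 4.169×10^-2 × 1.15×10^4×10^-6 atm = 4.79×10^-4 mol/kg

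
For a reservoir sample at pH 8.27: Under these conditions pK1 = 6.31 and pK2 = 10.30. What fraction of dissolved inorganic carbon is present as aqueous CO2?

α₀ = 1 / (1 + K1/[H⁺] + K1K2/[H⁺]²) = 1 / (1 + 10^+1.96 + 10^-0.07)
   = 1 / (1 + 91.201 + 0.85114) = 1/93.052 = 0.01075

α₀ = 0.0107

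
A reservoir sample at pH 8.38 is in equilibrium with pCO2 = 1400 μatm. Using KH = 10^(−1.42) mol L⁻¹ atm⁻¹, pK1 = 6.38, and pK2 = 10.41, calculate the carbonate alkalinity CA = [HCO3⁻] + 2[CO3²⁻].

[CO2*] = KH · pCO2 = 10^(−1.42) × 1400×10^-6 = 5.323×10^-5 mol/L
α₀ = 1/(1 + K1/[H⁺] + K1K2/[H⁺]²) = 1/(1 + 10^+2.00 + 10^-0.03) = 0.009810
DIC = [CO2*]/α₀ = 5.323×10^-5 / 0.009810 = 5.426 mmol/L
CA = (α₁ + 2α₂)·DIC = (0.9810 + 2×0.009156) × 5.426 = 5.42 mmol/L

CA = 5.42 mmol/L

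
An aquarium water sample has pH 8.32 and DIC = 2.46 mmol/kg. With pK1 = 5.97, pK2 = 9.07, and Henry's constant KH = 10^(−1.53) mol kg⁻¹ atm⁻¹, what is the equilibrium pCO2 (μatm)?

α₀ = 1 / (1 + K1/[H⁺] + K1K2/[H⁺]²) = 1 / (1 + 10^+2.35 + 10^+1.60)
   = 1 / (1 + 223.87 + 39.811) = 1/264.68 = 0.003778
[CO2*] = α₀ × DIC = 0.003778 × 2.46 = 0.009294 mmol/kg = 9.294 μmol/kg
pCO2 = [CO2*]/KH = 9.294×10^-6 / 2.951×10^-2 = 315 μatm

pCO2 = 315 μatm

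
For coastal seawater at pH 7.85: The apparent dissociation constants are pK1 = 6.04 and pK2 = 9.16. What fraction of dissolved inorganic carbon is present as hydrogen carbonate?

α₁ = 0.939

α₁ = 1 / (1 + [H⁺]/K1 + K2/[H⁺]) = 1 / (1 + 10^-1.81 + 10^-1.31)
   = 1 / (1 + 0.015488 + 0.048978) = 1/1.0645 = 0.9394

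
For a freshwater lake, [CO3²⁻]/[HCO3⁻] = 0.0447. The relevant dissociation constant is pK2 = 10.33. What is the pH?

pH = 8.98

From K2 = [H⁺][CO3²⁻]/[HCO3⁻]:  pH = pK2 + log₁₀([CO3²⁻]/[HCO3⁻])
log₁₀(0.0447) = -1.350
pH = 10.33 + (-1.350) = 8.98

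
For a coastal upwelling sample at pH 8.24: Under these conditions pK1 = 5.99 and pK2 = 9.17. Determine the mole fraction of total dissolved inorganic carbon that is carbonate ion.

α₂ = 0.105

α₂ = 1 / (1 + [H⁺]/K2 + [H⁺]²/(K1K2)) = 1 / (1 + 10^+0.93 + 10^-1.32)
   = 1 / (1 + 8.5114 + 0.047863) = 1/9.5592 = 0.1046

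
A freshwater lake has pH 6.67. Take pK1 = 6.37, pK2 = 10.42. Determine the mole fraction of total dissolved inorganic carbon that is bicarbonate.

α₁ = 1 / (1 + [H⁺]/K1 + K2/[H⁺]) = 1 / (1 + 10^-0.30 + 10^-3.75)
   = 1 / (1 + 0.50119 + 0.00017783) = 1/1.5014 = 0.6661

α₁ = 0.666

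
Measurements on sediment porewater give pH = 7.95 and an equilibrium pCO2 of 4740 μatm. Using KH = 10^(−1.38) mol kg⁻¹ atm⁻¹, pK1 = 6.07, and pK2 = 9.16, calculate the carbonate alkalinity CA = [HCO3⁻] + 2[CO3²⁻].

[CO2*] = KH · pCO2 = 10^(−1.38) × 4740×10^-6 = 1.976×10^-4 mol/kg
α₀ = 1/(1 + K1/[H⁺] + K1K2/[H⁺]²) = 1/(1 + 10^+1.88 + 10^+0.67) = 0.01226
DIC = [CO2*]/α₀ = 1.976×10^-4 / 0.01226 = 16.11 mmol/kg
CA = (α₁ + 2α₂)·DIC = (0.9304 + 2×0.05737) × 16.11 = 16.8 mmol/kg

CA = 16.8 mmol/kg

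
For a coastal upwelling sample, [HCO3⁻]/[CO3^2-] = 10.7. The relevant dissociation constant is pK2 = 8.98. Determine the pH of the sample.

pH = 7.95

From K2 = [H⁺][CO3^2-]/[HCO3⁻]:  pH = pK2 − log₁₀([HCO3⁻]/[CO3^2-])
log₁₀(10.7) = +1.029
pH = 8.98 − (+1.029) = 7.95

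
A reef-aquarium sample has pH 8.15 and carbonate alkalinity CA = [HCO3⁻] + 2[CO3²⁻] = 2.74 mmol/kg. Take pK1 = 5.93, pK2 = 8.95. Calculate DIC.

CA = [HCO3⁻] + 2[CO3²⁻] = (α₁ + 2α₂)·DIC
At pH 8.15: [H⁺]/K1 = 10^-2.22 = 0.0060256, K2/[H⁺] = 10^-0.80 = 0.15849
α₁ = 1/(1 + 0.0060256 + 0.15849) = 1/1.1645 = 0.8587; α₂ = α₁·K2/[H⁺] = 0.1361
α₁ + 2α₂ = 1.1309
DIC = CA / (α₁ + 2α₂) = 2.74 / 1.1309 = 2.42 mmol/kg

DIC = 2.42 mmol/kg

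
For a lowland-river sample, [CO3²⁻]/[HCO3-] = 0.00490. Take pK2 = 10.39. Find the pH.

pH = 8.08

From K2 = [H⁺][CO3²⁻]/[HCO3-]:  pH = pK2 + log₁₀([CO3²⁻]/[HCO3-])
log₁₀(0.00490) = -2.310
pH = 10.39 + (-2.310) = 8.08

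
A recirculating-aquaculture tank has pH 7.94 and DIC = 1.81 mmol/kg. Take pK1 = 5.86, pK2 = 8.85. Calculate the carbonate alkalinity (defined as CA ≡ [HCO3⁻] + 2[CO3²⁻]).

CA = 1.99 mmol/kg

CA = [HCO3⁻] + 2[CO3²⁻] = (α₁ + 2α₂)·DIC
At pH 7.94: [H⁺]/K1 = 10^-2.08 = 0.0083176, K2/[H⁺] = 10^-0.91 = 0.12303
α₁ = 1/(1 + 0.0083176 + 0.12303) = 1/1.1313 = 0.8839; α₂ = α₁·K2/[H⁺] = 0.1087
α₁ + 2α₂ = 1.1014
CA = 1.1014 × 1.81 = 1.99 mmol/kg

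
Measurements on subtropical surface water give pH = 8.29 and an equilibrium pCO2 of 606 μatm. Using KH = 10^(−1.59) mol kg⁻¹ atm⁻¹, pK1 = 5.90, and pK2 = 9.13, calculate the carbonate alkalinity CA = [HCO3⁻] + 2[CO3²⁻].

[CO2*] = KH · pCO2 = 10^(−1.59) × 606×10^-6 = 1.558×10^-5 mol/kg
α₀ = 1/(1 + K1/[H⁺] + K1K2/[H⁺]²) = 1/(1 + 10^+2.39 + 10^+1.55) = 0.003547
DIC = [CO2*]/α₀ = 1.558×10^-5 / 0.003547 = 4.392 mmol/kg
CA = (α₁ + 2α₂)·DIC = (0.8706 + 2×0.1258) × 4.392 = 4.93 mmol/kg

CA = 4.93 mmol/kg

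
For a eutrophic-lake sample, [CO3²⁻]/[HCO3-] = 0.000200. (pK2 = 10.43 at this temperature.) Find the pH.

From K2 = [H⁺][CO3²⁻]/[HCO3-]:  pH = pK2 + log₁₀([CO3²⁻]/[HCO3-])
log₁₀(0.000200) = -3.699
pH = 10.43 + (-3.699) = 6.73

pH = 6.73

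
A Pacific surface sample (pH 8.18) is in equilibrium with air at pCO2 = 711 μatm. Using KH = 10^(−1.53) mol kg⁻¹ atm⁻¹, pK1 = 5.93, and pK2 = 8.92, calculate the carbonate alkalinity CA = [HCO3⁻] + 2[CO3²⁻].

CA = 5.09 mmol/kg

[CO2*] = KH · pCO2 = 10^(−1.53) × 711×10^-6 = 2.098×10^-5 mol/kg
α₀ = 1/(1 + K1/[H⁺] + K1K2/[H⁺]²) = 1/(1 + 10^+2.25 + 10^+1.51) = 0.004735
DIC = [CO2*]/α₀ = 2.098×10^-5 / 0.004735 = 4.431 mmol/kg
CA = (α₁ + 2α₂)·DIC = (0.8420 + 2×0.1532) × 4.431 = 5.09 mmol/kg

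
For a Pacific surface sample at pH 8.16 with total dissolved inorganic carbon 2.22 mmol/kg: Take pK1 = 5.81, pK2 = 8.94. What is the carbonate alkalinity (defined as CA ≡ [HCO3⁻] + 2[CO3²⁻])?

CA = [HCO3⁻] + 2[CO3²⁻] = (α₁ + 2α₂)·DIC
At pH 8.16: [H⁺]/K1 = 10^-2.35 = 0.0044668, K2/[H⁺] = 10^-0.78 = 0.16596
α₁ = 1/(1 + 0.0044668 + 0.16596) = 1/1.1704 = 0.8544; α₂ = α₁·K2/[H⁺] = 0.1418
α₁ + 2α₂ = 1.1380
CA = 1.1380 × 2.22 = 2.53 mmol/kg

CA = 2.53 mmol/kg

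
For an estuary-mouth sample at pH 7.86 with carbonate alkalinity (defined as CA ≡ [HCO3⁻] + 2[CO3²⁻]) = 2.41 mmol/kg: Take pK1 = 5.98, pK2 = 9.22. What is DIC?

CA = [HCO3⁻] + 2[CO3²⁻] = (α₁ + 2α₂)·DIC
At pH 7.86: [H⁺]/K1 = 10^-1.88 = 0.013183, K2/[H⁺] = 10^-1.36 = 0.043652
α₁ = 1/(1 + 0.013183 + 0.043652) = 1/1.0568 = 0.9462; α₂ = α₁·K2/[H⁺] = 0.04130
α₁ + 2α₂ = 1.0288
DIC = CA / (α₁ + 2α₂) = 2.41 / 1.0288 = 2.34 mmol/kg

DIC = 2.34 mmol/kg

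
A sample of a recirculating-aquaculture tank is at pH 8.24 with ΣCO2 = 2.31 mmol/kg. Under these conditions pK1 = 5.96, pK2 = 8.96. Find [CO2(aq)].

α₀ = 1 / (1 + K1/[H⁺] + K1K2/[H⁺]²) = 1 / (1 + 10^+2.28 + 10^+1.56)
   = 1 / (1 + 190.55 + 36.308) = 1/227.85 = 0.004389
[CO2*] = α₀ × DIC = 0.004389 × 2.31 = 0.0101 mmol/kg = 10.1 μmol/kg

[CO2*] = 10.1 μmol/kg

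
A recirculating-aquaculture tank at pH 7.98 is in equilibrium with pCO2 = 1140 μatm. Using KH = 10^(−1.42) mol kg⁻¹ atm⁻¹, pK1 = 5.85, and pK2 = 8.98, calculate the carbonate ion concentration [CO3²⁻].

[CO2*] = KH · pCO2 = 10^(−1.42) × 1140×10^-6 = 4.334×10^-5 mol/kg
α₀ = 1/(1 + K1/[H⁺] + K1K2/[H⁺]²) = 1/(1 + 10^+2.13 + 10^+1.13) = 0.006694
DIC = [CO2*]/α₀ = 4.334×10^-5 / 0.006694 = 6.475 mmol/kg
[CO3²⁻] = α₂·DIC; α₂ = 0.09030, so [CO3²⁻] = 0.09030 × 6.475 = 0.585 mmol/kg

[CO3²⁻] = 0.585 mmol/kg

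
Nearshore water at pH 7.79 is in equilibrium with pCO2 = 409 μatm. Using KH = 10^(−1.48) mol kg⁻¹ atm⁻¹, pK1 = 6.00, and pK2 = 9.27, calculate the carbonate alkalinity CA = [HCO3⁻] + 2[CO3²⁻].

[CO2*] = KH · pCO2 = 10^(−1.48) × 409×10^-6 = 1.354×10^-5 mol/kg
α₀ = 1/(1 + K1/[H⁺] + K1K2/[H⁺]²) = 1/(1 + 10^+1.79 + 10^+0.31) = 0.01546
DIC = [CO2*]/α₀ = 1.354×10^-5 / 0.01546 = 0.8763 mmol/kg
CA = (α₁ + 2α₂)·DIC = (0.9530 + 2×0.03156) × 0.8763 = 0.890 mmol/kg

CA = 0.890 mmol/kg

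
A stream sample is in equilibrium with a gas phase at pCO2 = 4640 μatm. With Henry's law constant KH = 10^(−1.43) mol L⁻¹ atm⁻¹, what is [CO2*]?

[CO2*] = 172 μmol/L

KH = 10^(−1.43) = 3.715×10^-2 mol L⁻¹ atm⁻¹
[CO2*] = KH · pCO2 = 3.715×10^-2 × 4640×10^-6 atm = 1.72×10^-4 mol/L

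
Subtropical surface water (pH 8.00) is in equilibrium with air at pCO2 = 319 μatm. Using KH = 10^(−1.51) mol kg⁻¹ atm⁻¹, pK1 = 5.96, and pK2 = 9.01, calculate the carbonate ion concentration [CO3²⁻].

[CO2*] = KH · pCO2 = 10^(−1.51) × 319×10^-6 = 9.858×10^-6 mol/kg
α₀ = 1/(1 + K1/[H⁺] + K1K2/[H⁺]²) = 1/(1 + 10^+2.04 + 10^+1.03) = 0.008240
DIC = [CO2*]/α₀ = 9.858×10^-6 / 0.008240 = 1.196 mmol/kg
[CO3²⁻] = α₂·DIC; α₂ = 0.08829, so [CO3²⁻] = 0.08829 × 1.196 = 0.106 mmol/kg

[CO3²⁻] = 0.106 mmol/kg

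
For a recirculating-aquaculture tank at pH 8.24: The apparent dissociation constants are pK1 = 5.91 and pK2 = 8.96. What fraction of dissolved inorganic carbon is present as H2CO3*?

α₀ = 0.00391

α₀ = 1 / (1 + K1/[H⁺] + K1K2/[H⁺]²) = 1 / (1 + 10^+2.33 + 10^+1.61)
   = 1 / (1 + 213.80 + 40.738) = 1/255.53 = 0.003913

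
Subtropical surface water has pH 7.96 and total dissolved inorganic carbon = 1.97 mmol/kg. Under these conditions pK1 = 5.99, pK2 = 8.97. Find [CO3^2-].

[CO3²⁻] = 0.174 mmol/kg

α₂ = 1 / (1 + [H⁺]/K2 + [H⁺]²/(K1K2)) = 1 / (1 + 10^+1.01 + 10^-0.96)
   = 1 / (1 + 10.233 + 0.10965) = 1/11.343 = 0.08816
[CO3²⁻] = α₂ × DIC = 0.08816 × 1.97 = 0.174 mmol/kg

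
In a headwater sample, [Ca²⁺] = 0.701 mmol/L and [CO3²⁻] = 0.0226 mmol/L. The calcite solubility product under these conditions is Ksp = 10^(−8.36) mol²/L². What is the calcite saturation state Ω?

Ksp = 10^(−8.36) = 4.365×10^-9
Ω = [Ca²⁺][CO3²⁻]/Ksp = (0.701×10^-3)(0.0226×10^-3) / 4.365×10^-9 = 3.63

Ω = 3.63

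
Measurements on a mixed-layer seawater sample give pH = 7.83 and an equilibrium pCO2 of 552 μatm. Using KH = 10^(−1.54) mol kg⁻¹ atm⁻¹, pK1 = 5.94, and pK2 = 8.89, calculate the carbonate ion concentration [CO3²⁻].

[CO3²⁻] = 0.108 mmol/kg

[CO2*] = KH · pCO2 = 10^(−1.54) × 552×10^-6 = 1.592×10^-5 mol/kg
α₀ = 1/(1 + K1/[H⁺] + K1K2/[H⁺]²) = 1/(1 + 10^+1.89 + 10^+0.83) = 0.01171
DIC = [CO2*]/α₀ = 1.592×10^-5 / 0.01171 = 1.359 mmol/kg
[CO3²⁻] = α₂·DIC; α₂ = 0.07918, so [CO3²⁻] = 0.07918 × 1.359 = 0.108 mmol/kg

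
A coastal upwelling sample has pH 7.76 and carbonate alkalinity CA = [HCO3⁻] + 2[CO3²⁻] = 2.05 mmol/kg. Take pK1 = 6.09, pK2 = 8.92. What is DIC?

CA = [HCO3⁻] + 2[CO3²⁻] = (α₁ + 2α₂)·DIC
At pH 7.76: [H⁺]/K1 = 10^-1.67 = 0.021380, K2/[H⁺] = 10^-1.16 = 0.069183
α₁ = 1/(1 + 0.021380 + 0.069183) = 1/1.0906 = 0.9170; α₂ = α₁·K2/[H⁺] = 0.06344
α₁ + 2α₂ = 1.0438
DIC = CA / (α₁ + 2α₂) = 2.05 / 1.0438 = 1.96 mmol/kg

DIC = 1.96 mmol/kg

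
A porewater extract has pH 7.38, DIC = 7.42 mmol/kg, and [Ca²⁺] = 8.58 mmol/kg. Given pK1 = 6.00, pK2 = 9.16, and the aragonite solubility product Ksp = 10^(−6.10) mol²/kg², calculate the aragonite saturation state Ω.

α₂ = 1 / (1 + [H⁺]/K2 + [H⁺]²/(K1K2)) = 1 / (1 + 10^+1.78 + 10^+0.40)
   = 1 / (1 + 60.256 + 2.5119) = 1/63.768 = 0.01568
[CO3²⁻] = α₂ × DIC = 0.01568 × 7.42 = 0.1164 mmol/kg
Ksp = 10^(−6.10) = 7.943×10^-7
Ω = [Ca²⁺][CO3²⁻]/Ksp = (8.58×10^-3)(1.164×10^-4) / 7.943×10^-7 = 1.26

Ω = 1.26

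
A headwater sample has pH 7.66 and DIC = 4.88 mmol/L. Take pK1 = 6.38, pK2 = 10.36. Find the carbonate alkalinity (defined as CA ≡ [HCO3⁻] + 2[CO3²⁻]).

CA = 4.65 mmol/L

CA = [HCO3⁻] + 2[CO3²⁻] = (α₁ + 2α₂)·DIC
At pH 7.66: [H⁺]/K1 = 10^-1.28 = 0.052481, K2/[H⁺] = 10^-2.70 = 0.0019953
α₁ = 1/(1 + 0.052481 + 0.0019953) = 1/1.0545 = 0.9483; α₂ = α₁·K2/[H⁺] = 0.001892
α₁ + 2α₂ = 0.9521
CA = 0.9521 × 4.88 = 4.65 mmol/L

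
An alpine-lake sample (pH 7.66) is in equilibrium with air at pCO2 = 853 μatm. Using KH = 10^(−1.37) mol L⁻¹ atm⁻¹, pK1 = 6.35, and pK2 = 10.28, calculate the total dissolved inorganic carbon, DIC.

[CO2*] = KH · pCO2 = 10^(−1.37) × 853×10^-6 = 3.639×10^-5 mol/L
α₀ = 1/(1 + K1/[H⁺] + K1K2/[H⁺]²) = 1/(1 + 10^+1.31 + 10^-1.31) = 0.04658
DIC = [CO2*]/α₀ = 3.639×10^-5 / 0.04658 = 0.781 mmol/L

DIC = 0.781 mmol/L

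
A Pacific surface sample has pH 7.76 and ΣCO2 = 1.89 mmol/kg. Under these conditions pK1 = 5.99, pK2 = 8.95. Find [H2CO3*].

[CO2*] = 0.0297 mmol/kg

α₀ = 1 / (1 + K1/[H⁺] + K1K2/[H⁺]²) = 1 / (1 + 10^+1.77 + 10^+0.58)
   = 1 / (1 + 58.884 + 3.8019) = 1/63.686 = 0.01570
[CO2*] = α₀ × DIC = 0.01570 × 1.89 = 0.0297 mmol/kg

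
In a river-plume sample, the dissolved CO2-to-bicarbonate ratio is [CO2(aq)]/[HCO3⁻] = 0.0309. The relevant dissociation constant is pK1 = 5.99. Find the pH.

pH = 7.50

From K1 = [H⁺][HCO3⁻]/[CO2(aq)]:  pH = pK1 − log₁₀([CO2(aq)]/[HCO3⁻])
log₁₀(0.0309) = -1.510
pH = 5.99 − (-1.510) = 7.50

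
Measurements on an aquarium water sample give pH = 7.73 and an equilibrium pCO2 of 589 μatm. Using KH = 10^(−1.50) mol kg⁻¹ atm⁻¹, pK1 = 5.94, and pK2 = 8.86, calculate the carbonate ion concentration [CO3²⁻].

[CO2*] = KH · pCO2 = 10^(−1.50) × 589×10^-6 = 1.863×10^-5 mol/kg
α₀ = 1/(1 + K1/[H⁺] + K1K2/[H⁺]²) = 1/(1 + 10^+1.79 + 10^+0.66) = 0.01487
DIC = [CO2*]/α₀ = 1.863×10^-5 / 0.01487 = 1.252 mmol/kg
[CO3²⁻] = α₂·DIC; α₂ = 0.06799, so [CO3²⁻] = 0.06799 × 1.252 = 0.0851 mmol/kg

[CO3²⁻] = 0.0851 mmol/kg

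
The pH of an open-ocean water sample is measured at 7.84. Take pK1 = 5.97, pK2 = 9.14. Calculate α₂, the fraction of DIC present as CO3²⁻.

α₂ = 1 / (1 + [H⁺]/K2 + [H⁺]²/(K1K2)) = 1 / (1 + 10^+1.30 + 10^-0.57)
   = 1 / (1 + 19.953 + 0.26915) = 1/21.222 = 0.04712

α₂ = 0.0471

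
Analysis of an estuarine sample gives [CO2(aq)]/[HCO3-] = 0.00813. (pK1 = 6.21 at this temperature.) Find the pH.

pH = 8.30

From K1 = [H⁺][HCO3-]/[CO2(aq)]:  pH = pK1 − log₁₀([CO2(aq)]/[HCO3-])
log₁₀(0.00813) = -2.090
pH = 6.21 − (-2.090) = 8.30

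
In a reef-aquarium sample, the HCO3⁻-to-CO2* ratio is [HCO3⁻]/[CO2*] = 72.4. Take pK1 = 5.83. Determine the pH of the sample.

pH = 7.69

From K1 = [H⁺][HCO3⁻]/[CO2*]:  pH = pK1 + log₁₀([HCO3⁻]/[CO2*])
log₁₀(72.4) = +1.860
pH = 5.83 + (+1.860) = 7.69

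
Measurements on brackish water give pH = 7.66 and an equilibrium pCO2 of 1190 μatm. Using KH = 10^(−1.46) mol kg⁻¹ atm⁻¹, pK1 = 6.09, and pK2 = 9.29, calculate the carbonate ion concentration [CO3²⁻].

[CO2*] = KH · pCO2 = 10^(−1.46) × 1190×10^-6 = 4.126×10^-5 mol/kg
α₀ = 1/(1 + K1/[H⁺] + K1K2/[H⁺]²) = 1/(1 + 10^+1.57 + 10^-0.06) = 0.02562
DIC = [CO2*]/α₀ = 4.126×10^-5 / 0.02562 = 1.610 mmol/kg
[CO3²⁻] = α₂·DIC; α₂ = 0.02232, so [CO3²⁻] = 0.02232 × 1.610 = 0.0359 mmol/kg

[CO3²⁻] = 0.0359 mmol/kg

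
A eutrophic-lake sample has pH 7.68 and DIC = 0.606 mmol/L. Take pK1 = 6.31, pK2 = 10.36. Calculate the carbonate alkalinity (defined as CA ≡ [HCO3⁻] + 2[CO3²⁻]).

CA = 0.582 mmol/L

CA = [HCO3⁻] + 2[CO3²⁻] = (α₁ + 2α₂)·DIC
At pH 7.68: [H⁺]/K1 = 10^-1.37 = 0.042658, K2/[H⁺] = 10^-2.68 = 0.0020893
α₁ = 1/(1 + 0.042658 + 0.0020893) = 1/1.0447 = 0.9572; α₂ = α₁·K2/[H⁺] = 0.002000
α₁ + 2α₂ = 0.9612
CA = 0.9612 × 0.606 = 0.582 mmol/L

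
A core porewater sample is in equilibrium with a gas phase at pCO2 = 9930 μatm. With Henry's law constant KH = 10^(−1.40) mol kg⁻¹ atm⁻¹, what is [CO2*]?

KH = 10^(−1.40) = 3.981×10^-2 mol kg⁻¹ atm⁻¹
[CO2*] = KH · pCO2 = 3.981×10^-2 × 9930×10^-6 atm = 3.95×10^-4 mol/kg

[CO2*] = 395 μmol/kg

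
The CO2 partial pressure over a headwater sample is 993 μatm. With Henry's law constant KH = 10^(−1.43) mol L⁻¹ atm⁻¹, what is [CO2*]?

KH = 10^(−1.43) = 3.715×10^-2 mol L⁻¹ atm⁻¹
[CO2*] = KH · pCO2 = 3.715×10^-2 × 993×10^-6 atm = 3.69×10^-5 mol/L

[CO2*] = 36.9 μmol/L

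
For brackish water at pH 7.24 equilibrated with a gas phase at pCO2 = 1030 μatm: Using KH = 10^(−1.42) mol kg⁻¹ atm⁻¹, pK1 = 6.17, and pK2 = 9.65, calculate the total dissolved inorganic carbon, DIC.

[CO2*] = KH · pCO2 = 10^(−1.42) × 1030×10^-6 = 3.916×10^-5 mol/kg
α₀ = 1/(1 + K1/[H⁺] + K1K2/[H⁺]²) = 1/(1 + 10^+1.07 + 10^-1.34) = 0.07816
DIC = [CO2*]/α₀ = 3.916×10^-5 / 0.07816 = 0.501 mmol/kg

DIC = 0.501 mmol/kg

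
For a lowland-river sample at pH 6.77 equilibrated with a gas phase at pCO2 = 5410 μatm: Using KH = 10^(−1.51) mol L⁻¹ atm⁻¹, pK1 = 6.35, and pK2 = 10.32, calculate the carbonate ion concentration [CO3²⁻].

[CO3²⁻] = 0.124 μmol/L

[CO2*] = KH · pCO2 = 10^(−1.51) × 5410×10^-6 = 1.672×10^-4 mol/L
α₀ = 1/(1 + K1/[H⁺] + K1K2/[H⁺]²) = 1/(1 + 10^+0.42 + 10^-3.13) = 0.2754
DIC = [CO2*]/α₀ = 1.672×10^-4 / 0.2754 = 0.6071 mmol/L
[CO3²⁻] = α₂·DIC; α₂ = 0.0002042, so [CO3²⁻] = 0.0002042 × 0.6071 = 0.000124 mmol/L = 0.124 μmol/L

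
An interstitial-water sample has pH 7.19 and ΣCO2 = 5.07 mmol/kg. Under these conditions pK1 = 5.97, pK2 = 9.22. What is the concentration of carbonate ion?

[CO3²⁻] = 0.0442 mmol/kg

α₂ = 1 / (1 + [H⁺]/K2 + [H⁺]²/(K1K2)) = 1 / (1 + 10^+2.03 + 10^+0.81)
   = 1 / (1 + 107.15 + 6.4565) = 1/114.61 = 0.008725
[CO3²⁻] = α₂ × DIC = 0.008725 × 5.07 = 0.0442 mmol/kg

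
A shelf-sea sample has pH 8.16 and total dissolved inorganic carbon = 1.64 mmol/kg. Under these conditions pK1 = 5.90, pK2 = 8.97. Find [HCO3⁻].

[HCO3⁻] = 1.41 mmol/kg

α₁ = 1 / (1 + [H⁺]/K1 + K2/[H⁺]) = 1 / (1 + 10^-2.26 + 10^-0.81)
   = 1 / (1 + 0.0054954 + 0.15488) = 1/1.1604 = 0.8618
[HCO3⁻] = α₁ × DIC = 0.8618 × 1.64 = 1.41 mmol/kg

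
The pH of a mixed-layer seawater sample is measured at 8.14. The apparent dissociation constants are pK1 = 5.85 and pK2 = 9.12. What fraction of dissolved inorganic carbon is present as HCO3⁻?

α₁ = 0.901

α₁ = 1 / (1 + [H⁺]/K1 + K2/[H⁺]) = 1 / (1 + 10^-2.29 + 10^-0.98)
   = 1 / (1 + 0.0051286 + 0.10471) = 1/1.1098 = 0.9010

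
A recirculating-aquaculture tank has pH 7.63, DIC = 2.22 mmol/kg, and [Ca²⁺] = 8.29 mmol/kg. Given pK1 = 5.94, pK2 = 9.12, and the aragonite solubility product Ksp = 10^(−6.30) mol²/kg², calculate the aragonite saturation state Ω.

α₂ = 1 / (1 + [H⁺]/K2 + [H⁺]²/(K1K2)) = 1 / (1 + 10^+1.49 + 10^-0.20)
   = 1 / (1 + 30.903 + 0.63096) = 1/32.534 = 0.03074
[CO3²⁻] = α₂ × DIC = 0.03074 × 2.22 = 0.06824 mmol/kg
Ksp = 10^(−6.30) = 5.012×10^-7
Ω = [Ca²⁺][CO3²⁻]/Ksp = (8.29×10^-3)(6.824×10^-5) / 5.012×10^-7 = 1.13

Ω = 1.13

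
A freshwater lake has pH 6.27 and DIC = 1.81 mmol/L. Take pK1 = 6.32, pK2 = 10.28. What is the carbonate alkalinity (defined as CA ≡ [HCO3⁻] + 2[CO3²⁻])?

CA = 0.853 mmol/L

CA = [HCO3⁻] + 2[CO3²⁻] = (α₁ + 2α₂)·DIC
At pH 6.27: [H⁺]/K1 = 10^0.05 = 1.1220, K2/[H⁺] = 10^-4.01 = 9.7724×10^-5
α₁ = 1/(1 + 1.1220 + 9.7724×10^-5) = 1/2.1221 = 0.4712; α₂ = α₁·K2/[H⁺] = 4.605×10^-5
α₁ + 2α₂ = 0.4713
CA = 0.4713 × 1.81 = 0.853 mmol/L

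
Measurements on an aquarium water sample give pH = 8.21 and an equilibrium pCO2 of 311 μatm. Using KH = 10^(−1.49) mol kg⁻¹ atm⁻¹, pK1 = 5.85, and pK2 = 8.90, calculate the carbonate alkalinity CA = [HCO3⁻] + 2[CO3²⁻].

CA = 3.25 mmol/kg

[CO2*] = KH · pCO2 = 10^(−1.49) × 311×10^-6 = 1.006×10^-5 mol/kg
α₀ = 1/(1 + K1/[H⁺] + K1K2/[H⁺]²) = 1/(1 + 10^+2.36 + 10^+1.67) = 0.003612
DIC = [CO2*]/α₀ = 1.006×10^-5 / 0.003612 = 2.786 mmol/kg
CA = (α₁ + 2α₂)·DIC = (0.8274 + 2×0.1689) × 2.786 = 3.25 mmol/kg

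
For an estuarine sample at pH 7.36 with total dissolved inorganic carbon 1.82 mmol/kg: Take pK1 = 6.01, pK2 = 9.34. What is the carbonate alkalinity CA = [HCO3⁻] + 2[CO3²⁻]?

CA = [HCO3⁻] + 2[CO3²⁻] = (α₁ + 2α₂)·DIC
At pH 7.36: [H⁺]/K1 = 10^-1.35 = 0.044668, K2/[H⁺] = 10^-1.98 = 0.010471
α₁ = 1/(1 + 0.044668 + 0.010471) = 1/1.0551 = 0.9477; α₂ = α₁·K2/[H⁺] = 0.009924
α₁ + 2α₂ = 0.9676
CA = 0.9676 × 1.82 = 1.76 mmol/kg

CA = 1.76 mmol/kg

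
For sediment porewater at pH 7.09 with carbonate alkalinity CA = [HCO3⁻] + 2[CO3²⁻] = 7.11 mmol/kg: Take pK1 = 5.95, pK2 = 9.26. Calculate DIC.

CA = [HCO3⁻] + 2[CO3²⁻] = (α₁ + 2α₂)·DIC
At pH 7.09: [H⁺]/K1 = 10^-1.14 = 0.072444, K2/[H⁺] = 10^-2.17 = 0.0067608
α₁ = 1/(1 + 0.072444 + 0.0067608) = 1/1.0792 = 0.9266; α₂ = α₁·K2/[H⁺] = 0.006265
α₁ + 2α₂ = 0.9391
DIC = CA / (α₁ + 2α₂) = 7.11 / 0.9391 = 7.57 mmol/kg

DIC = 7.57 mmol/kg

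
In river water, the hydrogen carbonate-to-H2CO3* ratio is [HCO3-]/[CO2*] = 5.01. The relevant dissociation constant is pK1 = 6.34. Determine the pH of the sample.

From K1 = [H⁺][HCO3-]/[CO2*]:  pH = pK1 + log₁₀([HCO3-]/[CO2*])
log₁₀(5.01) = +0.700
pH = 6.34 + (+0.700) = 7.04

pH = 7.04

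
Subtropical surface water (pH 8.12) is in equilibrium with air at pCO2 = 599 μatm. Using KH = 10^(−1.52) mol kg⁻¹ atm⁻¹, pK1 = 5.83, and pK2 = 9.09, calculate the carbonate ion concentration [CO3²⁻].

[CO3²⁻] = 0.378 mmol/kg

[CO2*] = KH · pCO2 = 10^(−1.52) × 599×10^-6 = 1.809×10^-5 mol/kg
α₀ = 1/(1 + K1/[H⁺] + K1K2/[H⁺]²) = 1/(1 + 10^+2.29 + 10^+1.32) = 0.004611
DIC = [CO2*]/α₀ = 1.809×10^-5 / 0.004611 = 3.923 mmol/kg
[CO3²⁻] = α₂·DIC; α₂ = 0.09634, so [CO3²⁻] = 0.09634 × 3.923 = 0.378 mmol/kg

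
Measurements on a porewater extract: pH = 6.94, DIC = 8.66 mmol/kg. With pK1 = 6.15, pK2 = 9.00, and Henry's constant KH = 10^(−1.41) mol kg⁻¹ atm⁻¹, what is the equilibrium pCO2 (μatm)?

α₀ = 1 / (1 + K1/[H⁺] + K1K2/[H⁺]²) = 1 / (1 + 10^+0.79 + 10^-1.27)
   = 1 / (1 + 6.1660 + 0.053703) = 1/7.2197 = 0.1385
[CO2*] = α₀ × DIC = 0.1385 × 8.66 = 1.200 mmol/kg
pCO2 = [CO2*]/KH = 1.200×10^-3 / 3.890×10^-2 = 3.08×10^4 μatm

pCO2 = 3.08×10^4 μatm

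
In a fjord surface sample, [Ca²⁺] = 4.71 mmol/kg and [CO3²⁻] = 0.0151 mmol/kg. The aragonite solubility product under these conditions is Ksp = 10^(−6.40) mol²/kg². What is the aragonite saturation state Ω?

Ω = 0.179

Ksp = 10^(−6.40) = 3.981×10^-7
Ω = [Ca²⁺][CO3²⁻]/Ksp = (4.71×10^-3)(0.0151×10^-3) / 3.981×10^-7 = 0.179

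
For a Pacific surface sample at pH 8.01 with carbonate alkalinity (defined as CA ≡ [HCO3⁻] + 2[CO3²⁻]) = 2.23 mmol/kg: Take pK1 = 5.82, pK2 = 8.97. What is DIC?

CA = [HCO3⁻] + 2[CO3²⁻] = (α₁ + 2α₂)·DIC
At pH 8.01: [H⁺]/K1 = 10^-2.19 = 0.0064565, K2/[H⁺] = 10^-0.96 = 0.10965
α₁ = 1/(1 + 0.0064565 + 0.10965) = 1/1.1161 = 0.8960; α₂ = α₁·K2/[H⁺] = 0.09824
α₁ + 2α₂ = 1.0925
DIC = CA / (α₁ + 2α₂) = 2.23 / 1.0925 = 2.04 mmol/kg

DIC = 2.04 mmol/kg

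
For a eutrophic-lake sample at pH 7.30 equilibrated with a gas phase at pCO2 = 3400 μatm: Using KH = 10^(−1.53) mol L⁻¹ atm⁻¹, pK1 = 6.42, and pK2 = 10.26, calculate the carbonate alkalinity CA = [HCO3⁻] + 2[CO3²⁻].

CA = 0.763 mmol/L

[CO2*] = KH · pCO2 = 10^(−1.53) × 3400×10^-6 = 1.003×10^-4 mol/L
α₀ = 1/(1 + K1/[H⁺] + K1K2/[H⁺]²) = 1/(1 + 10^+0.88 + 10^-2.08) = 0.1164
DIC = [CO2*]/α₀ = 1.003×10^-4 / 0.1164 = 0.8623 mmol/L
CA = (α₁ + 2α₂)·DIC = (0.8827 + 2×0.0009678) × 0.8623 = 0.763 mmol/L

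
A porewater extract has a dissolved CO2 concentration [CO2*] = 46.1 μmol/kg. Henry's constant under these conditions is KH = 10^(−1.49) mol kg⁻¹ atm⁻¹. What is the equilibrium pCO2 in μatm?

KH = 10^(−1.49) = 3.236×10^-2 mol kg⁻¹ atm⁻¹
pCO2 = [CO2*]/KH = 46.1×10^-6 / 3.236×10^-2 = 1.42×10^-3 atm = 1420 μatm

pCO2 = 1420 μatm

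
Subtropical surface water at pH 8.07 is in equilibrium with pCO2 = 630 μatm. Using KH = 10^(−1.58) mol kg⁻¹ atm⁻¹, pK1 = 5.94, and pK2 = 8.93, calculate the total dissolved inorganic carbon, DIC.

[CO2*] = KH · pCO2 = 10^(−1.58) × 630×10^-6 = 1.657×10^-5 mol/kg
α₀ = 1/(1 + K1/[H⁺] + K1K2/[H⁺]²) = 1/(1 + 10^+2.13 + 10^+1.27) = 0.006472
DIC = [CO2*]/α₀ = 1.657×10^-5 / 0.006472 = 2.56 mmol/kg

DIC = 2.56 mmol/kg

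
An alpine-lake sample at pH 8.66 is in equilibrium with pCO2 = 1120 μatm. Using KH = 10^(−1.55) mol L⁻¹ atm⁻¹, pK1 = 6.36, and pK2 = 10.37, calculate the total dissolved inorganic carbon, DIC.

DIC = 6.45 mmol/L

[CO2*] = KH · pCO2 = 10^(−1.55) × 1120×10^-6 = 3.157×10^-5 mol/L
α₀ = 1/(1 + K1/[H⁺] + K1K2/[H⁺]²) = 1/(1 + 10^+2.30 + 10^+0.59) = 0.004892
DIC = [CO2*]/α₀ = 3.157×10^-5 / 0.004892 = 6.45 mmol/L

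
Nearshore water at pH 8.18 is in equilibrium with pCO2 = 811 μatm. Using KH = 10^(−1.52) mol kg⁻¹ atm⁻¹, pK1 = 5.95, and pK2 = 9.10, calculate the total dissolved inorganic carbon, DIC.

[CO2*] = KH · pCO2 = 10^(−1.52) × 811×10^-6 = 2.449×10^-5 mol/kg
α₀ = 1/(1 + K1/[H⁺] + K1K2/[H⁺]²) = 1/(1 + 10^+2.23 + 10^+1.31) = 0.005229
DIC = [CO2*]/α₀ = 2.449×10^-5 / 0.005229 = 4.68 mmol/kg

DIC = 4.68 mmol/kg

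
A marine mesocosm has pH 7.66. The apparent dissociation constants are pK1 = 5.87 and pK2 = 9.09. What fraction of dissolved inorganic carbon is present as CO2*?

α₀ = 0.0154

α₀ = 1 / (1 + K1/[H⁺] + K1K2/[H⁺]²) = 1 / (1 + 10^+1.79 + 10^+0.36)
   = 1 / (1 + 61.660 + 2.2909) = 1/64.950 = 0.01540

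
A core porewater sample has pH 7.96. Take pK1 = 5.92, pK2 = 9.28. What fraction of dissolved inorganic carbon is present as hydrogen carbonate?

α₁ = 0.946

α₁ = 1 / (1 + [H⁺]/K1 + K2/[H⁺]) = 1 / (1 + 10^-2.04 + 10^-1.32)
   = 1 / (1 + 0.0091201 + 0.047863) = 1/1.0570 = 0.9461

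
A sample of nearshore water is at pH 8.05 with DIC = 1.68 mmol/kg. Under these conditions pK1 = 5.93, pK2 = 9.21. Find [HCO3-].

α₁ = 1 / (1 + [H⁺]/K1 + K2/[H⁺]) = 1 / (1 + 10^-2.12 + 10^-1.16)
   = 1 / (1 + 0.0075858 + 0.069183) = 1/1.0768 = 0.9287
[HCO3⁻] = α₁ × DIC = 0.9287 × 1.68 = 1.56 mmol/kg

[HCO3⁻] = 1.56 mmol/kg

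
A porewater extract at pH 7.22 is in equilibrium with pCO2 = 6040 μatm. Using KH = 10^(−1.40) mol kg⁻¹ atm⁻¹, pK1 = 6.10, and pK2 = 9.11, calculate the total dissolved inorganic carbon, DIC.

[CO2*] = KH · pCO2 = 10^(−1.40) × 6040×10^-6 = 2.405×10^-4 mol/kg
α₀ = 1/(1 + K1/[H⁺] + K1K2/[H⁺]²) = 1/(1 + 10^+1.12 + 10^-0.77) = 0.06967
DIC = [CO2*]/α₀ = 2.405×10^-4 / 0.06967 = 3.45 mmol/kg

DIC = 3.45 mmol/kg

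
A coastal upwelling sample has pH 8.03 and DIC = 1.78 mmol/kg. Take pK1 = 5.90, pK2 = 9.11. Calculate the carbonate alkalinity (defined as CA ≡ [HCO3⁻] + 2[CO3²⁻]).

CA = [HCO3⁻] + 2[CO3²⁻] = (α₁ + 2α₂)·DIC
At pH 8.03: [H⁺]/K1 = 10^-2.13 = 0.0074131, K2/[H⁺] = 10^-1.08 = 0.083176
α₁ = 1/(1 + 0.0074131 + 0.083176) = 1/1.0906 = 0.9169; α₂ = α₁·K2/[H⁺] = 0.07627
α₁ + 2α₂ = 1.0695
CA = 1.0695 × 1.78 = 1.90 mmol/kg

CA = 1.90 mmol/kg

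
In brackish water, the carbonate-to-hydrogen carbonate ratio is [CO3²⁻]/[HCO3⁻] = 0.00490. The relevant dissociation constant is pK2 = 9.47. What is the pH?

From K2 = [H⁺][CO3²⁻]/[HCO3⁻]:  pH = pK2 + log₁₀([CO3²⁻]/[HCO3⁻])
log₁₀(0.00490) = -2.310
pH = 9.47 + (-2.310) = 7.16

pH = 7.16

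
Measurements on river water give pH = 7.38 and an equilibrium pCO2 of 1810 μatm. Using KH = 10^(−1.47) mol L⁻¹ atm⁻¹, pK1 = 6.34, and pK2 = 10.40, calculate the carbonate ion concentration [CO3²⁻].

[CO3²⁻] = 0.642 μmol/L

[CO2*] = KH · pCO2 = 10^(−1.47) × 1810×10^-6 = 6.133×10^-5 mol/L
α₀ = 1/(1 + K1/[H⁺] + K1K2/[H⁺]²) = 1/(1 + 10^+1.04 + 10^-1.98) = 0.08351
DIC = [CO2*]/α₀ = 6.133×10^-5 / 0.08351 = 0.7345 mmol/L
[CO3²⁻] = α₂·DIC; α₂ = 0.0008744, so [CO3²⁻] = 0.0008744 × 0.7345 = 0.000642 mmol/L = 0.642 μmol/L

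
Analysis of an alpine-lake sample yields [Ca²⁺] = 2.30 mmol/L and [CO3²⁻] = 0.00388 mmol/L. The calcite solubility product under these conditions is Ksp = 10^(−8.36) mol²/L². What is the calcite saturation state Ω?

Ksp = 10^(−8.36) = 4.365×10^-9
Ω = [Ca²⁺][CO3²⁻]/Ksp = (2.30×10^-3)(0.00388×10^-3) / 4.365×10^-9 = 2.04

Ω = 2.04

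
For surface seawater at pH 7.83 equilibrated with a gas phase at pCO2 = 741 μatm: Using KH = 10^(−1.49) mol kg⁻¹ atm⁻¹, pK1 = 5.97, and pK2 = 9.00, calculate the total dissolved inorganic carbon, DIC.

[CO2*] = KH · pCO2 = 10^(−1.49) × 741×10^-6 = 2.398×10^-5 mol/kg
α₀ = 1/(1 + K1/[H⁺] + K1K2/[H⁺]²) = 1/(1 + 10^+1.86 + 10^+0.69) = 0.01276
DIC = [CO2*]/α₀ = 2.398×10^-5 / 0.01276 = 1.88 mmol/kg

DIC = 1.88 mmol/kg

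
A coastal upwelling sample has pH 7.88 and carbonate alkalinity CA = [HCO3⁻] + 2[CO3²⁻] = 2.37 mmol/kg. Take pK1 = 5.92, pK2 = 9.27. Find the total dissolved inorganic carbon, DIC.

CA = [HCO3⁻] + 2[CO3²⁻] = (α₁ + 2α₂)·DIC
At pH 7.88: [H⁺]/K1 = 10^-1.96 = 0.010965, K2/[H⁺] = 10^-1.39 = 0.040738
α₁ = 1/(1 + 0.010965 + 0.040738) = 1/1.0517 = 0.9508; α₂ = α₁·K2/[H⁺] = 0.03874
α₁ + 2α₂ = 1.0283
DIC = CA / (α₁ + 2α₂) = 2.37 / 1.0283 = 2.30 mmol/kg

DIC = 2.30 mmol/kg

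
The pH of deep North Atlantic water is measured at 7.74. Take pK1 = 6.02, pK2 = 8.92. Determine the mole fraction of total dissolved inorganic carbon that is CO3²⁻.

α₂ = 0.0609

α₂ = 1 / (1 + [H⁺]/K2 + [H⁺]²/(K1K2)) = 1 / (1 + 10^+1.18 + 10^-0.54)
   = 1 / (1 + 15.136 + 0.28840) = 1/16.424 = 0.06089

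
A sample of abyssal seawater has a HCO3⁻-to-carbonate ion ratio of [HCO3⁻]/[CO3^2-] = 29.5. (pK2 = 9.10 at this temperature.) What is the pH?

From K2 = [H⁺][CO3^2-]/[HCO3⁻]:  pH = pK2 − log₁₀([HCO3⁻]/[CO3^2-])
log₁₀(29.5) = +1.470
pH = 9.10 − (+1.470) = 7.63

pH = 7.63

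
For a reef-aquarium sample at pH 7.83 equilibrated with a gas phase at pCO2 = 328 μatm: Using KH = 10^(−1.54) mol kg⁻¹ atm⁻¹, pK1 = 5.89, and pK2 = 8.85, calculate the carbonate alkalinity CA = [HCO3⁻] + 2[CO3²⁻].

CA = 0.981 mmol/kg

[CO2*] = KH · pCO2 = 10^(−1.54) × 328×10^-6 = 9.460×10^-6 mol/kg
α₀ = 1/(1 + K1/[H⁺] + K1K2/[H⁺]²) = 1/(1 + 10^+1.94 + 10^+0.92) = 0.01037
DIC = [CO2*]/α₀ = 9.460×10^-6 / 0.01037 = 0.9120 mmol/kg
CA = (α₁ + 2α₂)·DIC = (0.9034 + 2×0.08627) × 0.9120 = 0.981 mmol/kg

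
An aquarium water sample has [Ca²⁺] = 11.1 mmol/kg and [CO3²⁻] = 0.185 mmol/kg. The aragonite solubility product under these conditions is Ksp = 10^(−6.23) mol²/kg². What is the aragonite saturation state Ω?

Ω = 3.49

Ksp = 10^(−6.23) = 5.888×10^-7
Ω = [Ca²⁺][CO3²⁻]/Ksp = (11.1×10^-3)(0.185×10^-3) / 5.888×10^-7 = 3.49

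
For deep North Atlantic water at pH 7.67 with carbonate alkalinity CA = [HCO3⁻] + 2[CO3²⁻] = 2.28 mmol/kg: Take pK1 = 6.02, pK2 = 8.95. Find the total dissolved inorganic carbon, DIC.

DIC = 2.22 mmol/kg

CA = [HCO3⁻] + 2[CO3²⁻] = (α₁ + 2α₂)·DIC
At pH 7.67: [H⁺]/K1 = 10^-1.65 = 0.022387, K2/[H⁺] = 10^-1.28 = 0.052481
α₁ = 1/(1 + 0.022387 + 0.052481) = 1/1.0749 = 0.9303; α₂ = α₁·K2/[H⁺] = 0.04883
α₁ + 2α₂ = 1.0280
DIC = CA / (α₁ + 2α₂) = 2.28 / 1.0280 = 2.22 mmol/kg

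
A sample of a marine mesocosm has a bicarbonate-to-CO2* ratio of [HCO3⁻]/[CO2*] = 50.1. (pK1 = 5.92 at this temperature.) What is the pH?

From K1 = [H⁺][HCO3⁻]/[CO2*]:  pH = pK1 + log₁₀([HCO3⁻]/[CO2*])
log₁₀(50.1) = +1.700
pH = 5.92 + (+1.700) = 7.62

pH = 7.62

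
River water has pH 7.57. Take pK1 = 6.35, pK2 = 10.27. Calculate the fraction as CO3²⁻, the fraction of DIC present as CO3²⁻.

α₂ = 1 / (1 + [H⁺]/K2 + [H⁺]²/(K1K2)) = 1 / (1 + 10^+2.70 + 10^+1.48)
   = 1 / (1 + 501.19 + 30.200) = 1/532.39 = 0.001878

α₂ = 0.00188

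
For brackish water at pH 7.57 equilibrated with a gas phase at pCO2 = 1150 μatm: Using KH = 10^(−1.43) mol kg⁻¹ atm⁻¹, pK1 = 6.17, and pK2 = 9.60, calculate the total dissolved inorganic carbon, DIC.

[CO2*] = KH · pCO2 = 10^(−1.43) × 1150×10^-6 = 4.273×10^-5 mol/kg
α₀ = 1/(1 + K1/[H⁺] + K1K2/[H⁺]²) = 1/(1 + 10^+1.40 + 10^-0.63) = 0.03795
DIC = [CO2*]/α₀ = 4.273×10^-5 / 0.03795 = 1.13 mmol/kg

DIC = 1.13 mmol/kg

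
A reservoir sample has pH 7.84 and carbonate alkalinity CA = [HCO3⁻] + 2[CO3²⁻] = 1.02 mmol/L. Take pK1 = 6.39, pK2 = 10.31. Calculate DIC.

CA = [HCO3⁻] + 2[CO3²⁻] = (α₁ + 2α₂)·DIC
At pH 7.84: [H⁺]/K1 = 10^-1.45 = 0.035481, K2/[H⁺] = 10^-2.47 = 0.0033884
α₁ = 1/(1 + 0.035481 + 0.0033884) = 1/1.0389 = 0.9626; α₂ = α₁·K2/[H⁺] = 0.003262
α₁ + 2α₂ = 0.9691
DIC = CA / (α₁ + 2α₂) = 1.02 / 0.9691 = 1.05 mmol/L

DIC = 1.05 mmol/L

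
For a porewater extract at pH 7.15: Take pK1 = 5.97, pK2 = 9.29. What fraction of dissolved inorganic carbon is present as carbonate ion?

α₂ = 0.00675

α₂ = 1 / (1 + [H⁺]/K2 + [H⁺]²/(K1K2)) = 1 / (1 + 10^+2.14 + 10^+0.96)
   = 1 / (1 + 138.04 + 9.1201) = 1/148.16 = 0.006750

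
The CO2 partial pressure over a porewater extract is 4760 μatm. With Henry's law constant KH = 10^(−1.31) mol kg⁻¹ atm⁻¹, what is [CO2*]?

[CO2*] = 233 μmol/kg

KH = 10^(−1.31) = 4.898×10^-2 mol kg⁻¹ atm⁻¹
[CO2*] = KH · pCO2 = 4.898×10^-2 × 4760×10^-6 atm = 2.33×10^-4 mol/kg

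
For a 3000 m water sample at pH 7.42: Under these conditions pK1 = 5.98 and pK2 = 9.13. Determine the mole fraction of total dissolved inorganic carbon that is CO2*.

α₀ = 1 / (1 + K1/[H⁺] + K1K2/[H⁺]²) = 1 / (1 + 10^+1.44 + 10^-0.27)
   = 1 / (1 + 27.542 + 0.53703) = 1/29.079 = 0.03439

α₀ = 0.0344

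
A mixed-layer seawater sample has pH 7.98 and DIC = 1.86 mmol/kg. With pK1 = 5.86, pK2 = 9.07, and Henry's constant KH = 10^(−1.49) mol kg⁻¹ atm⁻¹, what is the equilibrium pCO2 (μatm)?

pCO2 = 400 μatm

α₀ = 1 / (1 + K1/[H⁺] + K1K2/[H⁺]²) = 1 / (1 + 10^+2.12 + 10^+1.03)
   = 1 / (1 + 131.83 + 10.715) = 1/143.54 = 0.006967
[CO2*] = α₀ × DIC = 0.006967 × 1.86 = 0.01296 mmol/kg = 12.96 μmol/kg
pCO2 = [CO2*]/KH = 1.296×10^-5 / 3.236×10^-2 = 400 μatm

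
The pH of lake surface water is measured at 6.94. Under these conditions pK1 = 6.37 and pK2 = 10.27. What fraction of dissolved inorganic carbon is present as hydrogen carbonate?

α₁ = 1 / (1 + [H⁺]/K1 + K2/[H⁺]) = 1 / (1 + 10^-0.57 + 10^-3.33)
   = 1 / (1 + 0.26915 + 0.00046774) = 1/1.2696 = 0.7876

α₁ = 0.788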